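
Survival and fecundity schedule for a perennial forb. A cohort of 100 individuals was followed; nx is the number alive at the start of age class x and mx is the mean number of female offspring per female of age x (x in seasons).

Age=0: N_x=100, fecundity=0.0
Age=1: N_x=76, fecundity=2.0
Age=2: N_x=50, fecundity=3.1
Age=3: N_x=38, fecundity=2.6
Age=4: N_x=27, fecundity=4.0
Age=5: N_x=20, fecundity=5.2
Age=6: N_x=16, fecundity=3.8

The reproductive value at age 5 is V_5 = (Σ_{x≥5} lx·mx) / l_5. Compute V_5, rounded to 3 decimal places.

lx = nx/n0 = nx/100: 1, 0.76, 0.5, 0.38, 0.27, 0.2, 0.16
lx·mx for x ≥ 5: 1.04, 0.608 → sum = 1.648
V_5 = 1.648 / l_5 = 1.648 / 0.2 = 8.24 → 8.240

8.240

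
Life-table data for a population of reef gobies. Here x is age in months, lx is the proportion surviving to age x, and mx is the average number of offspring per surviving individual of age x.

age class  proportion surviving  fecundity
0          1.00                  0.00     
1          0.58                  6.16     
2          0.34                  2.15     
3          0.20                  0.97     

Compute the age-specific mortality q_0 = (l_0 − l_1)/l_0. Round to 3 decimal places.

q_0 = (l_0 − l_1) / l_0 = (1 − 0.58) / 1
     = 0.42 / 1 = 0.42 → 0.420

0.420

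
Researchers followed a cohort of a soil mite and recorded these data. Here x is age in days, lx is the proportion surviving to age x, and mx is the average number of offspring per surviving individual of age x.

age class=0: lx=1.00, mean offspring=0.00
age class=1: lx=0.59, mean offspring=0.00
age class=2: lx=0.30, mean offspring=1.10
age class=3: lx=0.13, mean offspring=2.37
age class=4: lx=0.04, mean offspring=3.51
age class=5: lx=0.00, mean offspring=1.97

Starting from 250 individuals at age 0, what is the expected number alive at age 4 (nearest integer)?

Expected survivors = N0 · l_4 = 250 × 0.04 = 10 → 10

10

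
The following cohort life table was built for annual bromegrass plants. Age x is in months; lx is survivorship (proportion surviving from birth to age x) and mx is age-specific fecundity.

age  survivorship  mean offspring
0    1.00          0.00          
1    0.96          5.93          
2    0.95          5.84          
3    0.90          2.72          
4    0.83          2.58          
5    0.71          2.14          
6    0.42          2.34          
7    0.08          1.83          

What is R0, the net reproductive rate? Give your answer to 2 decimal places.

lx·mx by age: 0, 5.6928, 5.548, 2.448, 2.1414, 1.5194, 0.9828, 0.1464
R0 = Σ lx·mx = 18.4788 → 18.48

18.48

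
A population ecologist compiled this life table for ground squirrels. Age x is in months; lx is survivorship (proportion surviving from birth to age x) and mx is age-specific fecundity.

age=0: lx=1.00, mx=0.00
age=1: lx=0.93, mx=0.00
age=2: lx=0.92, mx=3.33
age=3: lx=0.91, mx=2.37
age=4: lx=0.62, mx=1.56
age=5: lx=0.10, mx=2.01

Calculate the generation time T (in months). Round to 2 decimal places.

lx·mx: 0, 0, 3.0636, 2.1567, 0.9672, 0.201 → R0 = 6.3885
x·lx·mx: 0, 0, 6.1272, 6.4701, 3.8688, 1.005 → Σ = 17.4711
T = 17.4711 / 6.3885 = 2.734773… → 2.73

2.73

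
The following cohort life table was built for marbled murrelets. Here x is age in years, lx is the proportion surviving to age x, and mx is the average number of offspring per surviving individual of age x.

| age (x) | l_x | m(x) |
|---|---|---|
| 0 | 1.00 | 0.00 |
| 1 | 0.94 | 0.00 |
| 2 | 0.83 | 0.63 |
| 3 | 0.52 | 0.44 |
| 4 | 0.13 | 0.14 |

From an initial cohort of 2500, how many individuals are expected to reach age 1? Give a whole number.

Expected survivors = N0 · l_1 = 2500 × 0.94 = 2350 → 2350

2350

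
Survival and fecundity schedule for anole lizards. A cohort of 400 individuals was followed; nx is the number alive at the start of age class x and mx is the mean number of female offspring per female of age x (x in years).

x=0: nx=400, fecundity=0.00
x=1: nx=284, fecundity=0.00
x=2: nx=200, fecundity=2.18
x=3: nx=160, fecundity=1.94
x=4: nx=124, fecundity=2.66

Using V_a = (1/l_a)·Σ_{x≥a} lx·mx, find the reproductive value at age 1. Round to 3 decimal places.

3.790

lx = nx/n0 = nx/400: 1, 0.71, 0.5, 0.4, 0.31
lx·mx for x ≥ 1: 0, 1.09, 0.776, 0.8246 → sum = 2.6906
V_1 = 2.6906 / l_1 = 2.6906 / 0.71 = 3.789577… → 3.790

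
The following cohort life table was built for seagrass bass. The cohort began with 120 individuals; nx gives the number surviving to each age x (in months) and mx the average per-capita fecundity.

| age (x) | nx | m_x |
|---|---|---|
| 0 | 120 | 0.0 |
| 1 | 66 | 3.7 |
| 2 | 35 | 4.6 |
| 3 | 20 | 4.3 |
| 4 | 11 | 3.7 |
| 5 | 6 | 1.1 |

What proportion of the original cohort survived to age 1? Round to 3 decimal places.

l_1 = n_1/n_0 = 66/120 = 0.55 → 0.550

0.550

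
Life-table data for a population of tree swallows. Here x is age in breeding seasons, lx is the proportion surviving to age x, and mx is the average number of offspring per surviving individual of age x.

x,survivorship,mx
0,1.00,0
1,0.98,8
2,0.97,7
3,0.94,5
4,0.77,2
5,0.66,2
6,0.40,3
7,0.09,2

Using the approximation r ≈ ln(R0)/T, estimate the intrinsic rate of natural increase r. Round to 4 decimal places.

R0 = Σ lx·mx = 0 + 7.84 + 6.79 + 4.7 + 1.54 + 1.32 + 1.2 + 0.18 = 23.57
Σ x·lx·mx = 56.74; T = 56.74/23.57 = 2.4073…
r ≈ ln(R0)/T = ln(23.57)/2.4073… = 1.312665… → 1.3127

1.3127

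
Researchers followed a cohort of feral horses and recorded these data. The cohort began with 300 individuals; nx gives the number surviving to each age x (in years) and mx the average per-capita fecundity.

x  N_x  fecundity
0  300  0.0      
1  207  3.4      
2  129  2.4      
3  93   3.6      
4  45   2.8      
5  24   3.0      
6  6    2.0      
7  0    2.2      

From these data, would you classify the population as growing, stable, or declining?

growing

lx = nx/n0 = nx/300: 1, 0.69, 0.43, 0.31, 0.15, 0.08, 0.02, 0
R0 = Σ lx·mx = 0 + 2.346 + 1.032 + 1.116 + 0.42 + 0.24 + 0.04 + 0 = 5.194
R0 > 1, so the population is growing.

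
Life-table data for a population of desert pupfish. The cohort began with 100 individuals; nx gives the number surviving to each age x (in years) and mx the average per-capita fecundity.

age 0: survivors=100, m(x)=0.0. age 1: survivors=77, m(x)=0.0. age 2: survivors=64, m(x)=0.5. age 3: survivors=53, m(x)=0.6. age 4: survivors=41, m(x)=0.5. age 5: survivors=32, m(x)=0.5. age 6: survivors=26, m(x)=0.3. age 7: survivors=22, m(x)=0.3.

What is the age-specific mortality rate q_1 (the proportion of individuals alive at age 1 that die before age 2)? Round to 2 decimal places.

0.17

lx = nx/n0 = nx/100: 1, 0.77, 0.64, 0.53, 0.41, 0.32, 0.26, 0.22
q_1 = (l_1 − l_2) / l_1 = (0.77 − 0.64) / 0.77
     = 0.13 / 0.77 = 0.168831… → 0.17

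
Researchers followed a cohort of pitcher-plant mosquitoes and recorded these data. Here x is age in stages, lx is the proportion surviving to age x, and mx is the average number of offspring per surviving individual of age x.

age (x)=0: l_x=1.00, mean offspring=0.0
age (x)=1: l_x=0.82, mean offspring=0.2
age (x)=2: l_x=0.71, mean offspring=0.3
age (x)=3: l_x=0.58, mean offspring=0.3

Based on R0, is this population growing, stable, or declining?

declining

R0 = Σ lx·mx = 0 + 0.164 + 0.213 + 0.174 = 0.551
R0 < 1, so the population is declining.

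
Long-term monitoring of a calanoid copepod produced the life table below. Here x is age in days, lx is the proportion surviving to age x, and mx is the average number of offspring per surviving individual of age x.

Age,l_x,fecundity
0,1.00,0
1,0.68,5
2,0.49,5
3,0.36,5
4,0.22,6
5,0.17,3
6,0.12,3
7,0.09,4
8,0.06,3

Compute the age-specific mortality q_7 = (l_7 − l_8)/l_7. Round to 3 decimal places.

0.333

q_7 = (l_7 − l_8) / l_7 = (0.09 − 0.06) / 0.09
     = 0.03 / 0.09 = 0.333333… → 0.333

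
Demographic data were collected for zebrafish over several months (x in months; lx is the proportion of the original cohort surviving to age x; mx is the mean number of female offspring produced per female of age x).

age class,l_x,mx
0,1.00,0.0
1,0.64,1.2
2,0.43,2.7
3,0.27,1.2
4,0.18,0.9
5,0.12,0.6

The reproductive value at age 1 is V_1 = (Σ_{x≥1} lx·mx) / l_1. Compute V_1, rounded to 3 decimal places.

3.886

lx·mx for x ≥ 1: 0.768, 1.161, 0.324, 0.162, 0.072 → sum = 2.487
V_1 = 2.487 / l_1 = 2.487 / 0.64 = 3.885938… → 3.886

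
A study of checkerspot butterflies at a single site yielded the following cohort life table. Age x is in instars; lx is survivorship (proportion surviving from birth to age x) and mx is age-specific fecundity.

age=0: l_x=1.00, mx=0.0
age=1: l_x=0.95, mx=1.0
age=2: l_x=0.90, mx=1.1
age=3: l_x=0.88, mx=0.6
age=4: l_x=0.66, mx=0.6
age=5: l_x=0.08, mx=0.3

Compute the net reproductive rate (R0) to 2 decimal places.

2.89

lx·mx by age: 0, 0.95, 0.99, 0.528, 0.396, 0.024
R0 = Σ lx·mx = 2.888 → 2.89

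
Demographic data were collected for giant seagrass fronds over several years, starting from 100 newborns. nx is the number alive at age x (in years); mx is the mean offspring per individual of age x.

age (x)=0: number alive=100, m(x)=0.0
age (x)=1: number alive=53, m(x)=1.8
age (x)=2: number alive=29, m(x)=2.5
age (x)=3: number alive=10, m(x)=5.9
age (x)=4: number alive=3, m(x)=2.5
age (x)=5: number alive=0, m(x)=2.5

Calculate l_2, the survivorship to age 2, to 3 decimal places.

l_2 = n_2/n_0 = 29/100 = 0.29 → 0.290

0.290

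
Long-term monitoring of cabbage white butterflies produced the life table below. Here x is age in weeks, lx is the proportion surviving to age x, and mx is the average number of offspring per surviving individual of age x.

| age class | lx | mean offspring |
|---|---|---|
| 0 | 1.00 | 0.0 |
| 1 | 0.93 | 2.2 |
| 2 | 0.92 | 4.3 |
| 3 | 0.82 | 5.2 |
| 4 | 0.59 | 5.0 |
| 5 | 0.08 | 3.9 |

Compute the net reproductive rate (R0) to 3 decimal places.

13.528

lx·mx by age: 0, 2.046, 3.956, 4.264, 2.95, 0.312
R0 = Σ lx·mx = 13.528 → 13.528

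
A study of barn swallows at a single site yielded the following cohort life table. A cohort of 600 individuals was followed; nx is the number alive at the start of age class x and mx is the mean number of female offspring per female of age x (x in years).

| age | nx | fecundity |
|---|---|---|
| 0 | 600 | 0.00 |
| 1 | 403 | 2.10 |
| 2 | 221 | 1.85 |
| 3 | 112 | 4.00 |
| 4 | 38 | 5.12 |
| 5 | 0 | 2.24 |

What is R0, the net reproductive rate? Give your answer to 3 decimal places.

3.163

lx = nx/n0 = nx/600: 1, 0.67167…, 0.36833…, 0.18667…, 0.06333…, 0
lx·mx by age: 0, 1.4105…, 0.681417…, 0.746667…, 0.324267…, 0
R0 = Σ lx·mx = 3.16285… → 3.163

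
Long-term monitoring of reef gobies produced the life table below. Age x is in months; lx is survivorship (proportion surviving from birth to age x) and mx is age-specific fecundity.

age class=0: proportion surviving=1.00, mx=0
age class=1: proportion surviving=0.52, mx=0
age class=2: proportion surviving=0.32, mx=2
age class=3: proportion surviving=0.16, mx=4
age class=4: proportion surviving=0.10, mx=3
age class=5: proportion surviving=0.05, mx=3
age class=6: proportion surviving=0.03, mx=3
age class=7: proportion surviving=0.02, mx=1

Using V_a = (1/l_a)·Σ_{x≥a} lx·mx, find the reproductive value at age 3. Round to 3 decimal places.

7.500

lx·mx for x ≥ 3: 0.64, 0.3, 0.15, 0.09, 0.02 → sum = 1.2
V_3 = 1.2 / l_3 = 1.2 / 0.16 = 7.5 → 7.500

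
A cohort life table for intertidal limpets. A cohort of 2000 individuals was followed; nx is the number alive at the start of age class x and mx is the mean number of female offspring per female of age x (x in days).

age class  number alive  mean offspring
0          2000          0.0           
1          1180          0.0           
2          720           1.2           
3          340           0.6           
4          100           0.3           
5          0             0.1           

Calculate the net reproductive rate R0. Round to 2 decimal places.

lx = nx/n0 = nx/2000: 1, 0.59, 0.36, 0.17, 0.05, 0
lx·mx by age: 0, 0, 0.432, 0.102, 0.015, 0
R0 = Σ lx·mx = 0.549 → 0.55

0.55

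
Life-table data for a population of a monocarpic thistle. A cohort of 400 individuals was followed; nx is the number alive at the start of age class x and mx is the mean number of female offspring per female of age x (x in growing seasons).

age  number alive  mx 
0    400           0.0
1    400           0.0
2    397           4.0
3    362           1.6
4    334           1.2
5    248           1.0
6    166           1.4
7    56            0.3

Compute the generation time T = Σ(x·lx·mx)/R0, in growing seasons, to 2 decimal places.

lx = nx/n0 = nx/400: 1, 1, 0.9925, 0.905, 0.835, 0.62, 0.415, 0.14
lx·mx: 0, 0, 3.97, 1.448, 1.002, 0.62, 0.581, 0.042 → R0 = 7.663
x·lx·mx: 0, 0, 7.94, 4.344, 4.008, 3.1, 3.486, 0.294 → Σ = 23.172
T = 23.172 / 7.663 = 3.023881… → 3.02

3.02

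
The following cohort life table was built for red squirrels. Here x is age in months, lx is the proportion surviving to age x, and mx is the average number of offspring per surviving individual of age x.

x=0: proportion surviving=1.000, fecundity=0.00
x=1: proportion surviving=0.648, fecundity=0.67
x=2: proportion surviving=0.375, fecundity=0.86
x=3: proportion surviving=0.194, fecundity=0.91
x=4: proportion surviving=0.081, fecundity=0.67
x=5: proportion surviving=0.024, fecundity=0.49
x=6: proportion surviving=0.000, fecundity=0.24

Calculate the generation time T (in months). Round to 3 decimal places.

lx·mx: 0, 0.43416, 0.3225, 0.17654, 0.05427, 0.01176, 0 → R0 = 0.99923
x·lx·mx: 0, 0.43416, 0.645, 0.52962, 0.21708, 0.0588, 0 → Σ = 1.88466
T = 1.88466 / 0.99923 = 1.886112… → 1.886

1.886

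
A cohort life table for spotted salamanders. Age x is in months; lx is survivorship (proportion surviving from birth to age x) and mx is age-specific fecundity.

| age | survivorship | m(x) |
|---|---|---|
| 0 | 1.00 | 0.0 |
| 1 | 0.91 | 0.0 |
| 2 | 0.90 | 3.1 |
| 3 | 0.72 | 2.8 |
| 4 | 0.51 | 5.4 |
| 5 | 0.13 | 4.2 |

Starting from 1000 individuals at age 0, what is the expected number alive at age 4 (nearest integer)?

Expected survivors = N0 · l_4 = 1000 × 0.51 = 510 → 510

510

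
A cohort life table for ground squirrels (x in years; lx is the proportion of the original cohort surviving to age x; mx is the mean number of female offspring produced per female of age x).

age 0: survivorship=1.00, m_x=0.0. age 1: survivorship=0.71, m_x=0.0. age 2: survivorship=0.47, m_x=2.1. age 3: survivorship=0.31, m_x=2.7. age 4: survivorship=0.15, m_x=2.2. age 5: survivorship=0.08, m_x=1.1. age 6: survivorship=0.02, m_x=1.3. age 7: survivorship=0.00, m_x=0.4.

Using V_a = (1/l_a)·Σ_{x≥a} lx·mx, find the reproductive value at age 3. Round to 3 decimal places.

lx·mx for x ≥ 3: 0.837, 0.33, 0.088, 0.026, 0 → sum = 1.281
V_3 = 1.281 / l_3 = 1.281 / 0.31 = 4.132258… → 4.132

4.132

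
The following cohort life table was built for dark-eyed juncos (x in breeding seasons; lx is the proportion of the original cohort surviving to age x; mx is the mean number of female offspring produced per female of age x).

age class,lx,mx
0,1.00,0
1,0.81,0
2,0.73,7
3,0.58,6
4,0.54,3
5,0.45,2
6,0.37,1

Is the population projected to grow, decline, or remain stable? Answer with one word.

growing

R0 = Σ lx·mx = 0 + 0 + 5.11 + 3.48 + 1.62 + 0.9 + 0.37 = 11.48
R0 > 1, so the population is growing.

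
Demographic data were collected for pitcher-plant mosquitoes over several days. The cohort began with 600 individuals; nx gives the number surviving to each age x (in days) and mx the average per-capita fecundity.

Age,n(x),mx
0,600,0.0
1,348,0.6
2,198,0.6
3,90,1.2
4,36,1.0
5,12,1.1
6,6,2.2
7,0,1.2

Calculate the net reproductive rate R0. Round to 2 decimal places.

lx = nx/n0 = nx/600: 1, 0.58, 0.33, 0.15, 0.06, 0.02, 0.01, 0
lx·mx by age: 0, 0.348, 0.198, 0.18, 0.06, 0.022, 0.022, 0
R0 = Σ lx·mx = 0.83 → 0.83

0.83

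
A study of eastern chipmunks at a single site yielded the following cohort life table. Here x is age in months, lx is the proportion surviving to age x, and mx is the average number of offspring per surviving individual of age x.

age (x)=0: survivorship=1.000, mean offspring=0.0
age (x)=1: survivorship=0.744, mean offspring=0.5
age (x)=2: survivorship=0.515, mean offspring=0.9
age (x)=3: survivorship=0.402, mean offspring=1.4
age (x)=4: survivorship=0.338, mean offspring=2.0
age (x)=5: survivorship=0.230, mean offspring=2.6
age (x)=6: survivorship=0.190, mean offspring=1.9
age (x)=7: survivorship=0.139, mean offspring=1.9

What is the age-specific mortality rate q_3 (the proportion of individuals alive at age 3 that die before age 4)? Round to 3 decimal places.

q_3 = (l_3 − l_4) / l_3 = (0.402 − 0.338) / 0.402
     = 0.064 / 0.402 = 0.159204… → 0.159

0.159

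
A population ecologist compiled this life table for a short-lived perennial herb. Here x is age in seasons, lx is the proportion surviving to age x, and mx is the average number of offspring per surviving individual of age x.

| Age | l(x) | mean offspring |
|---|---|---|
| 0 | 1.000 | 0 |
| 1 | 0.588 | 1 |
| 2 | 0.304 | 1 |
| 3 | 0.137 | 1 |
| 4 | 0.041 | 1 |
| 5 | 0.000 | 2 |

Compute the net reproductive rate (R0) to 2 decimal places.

1.07

lx·mx by age: 0, 0.588, 0.304, 0.137, 0.041, 0
R0 = Σ lx·mx = 1.07 → 1.07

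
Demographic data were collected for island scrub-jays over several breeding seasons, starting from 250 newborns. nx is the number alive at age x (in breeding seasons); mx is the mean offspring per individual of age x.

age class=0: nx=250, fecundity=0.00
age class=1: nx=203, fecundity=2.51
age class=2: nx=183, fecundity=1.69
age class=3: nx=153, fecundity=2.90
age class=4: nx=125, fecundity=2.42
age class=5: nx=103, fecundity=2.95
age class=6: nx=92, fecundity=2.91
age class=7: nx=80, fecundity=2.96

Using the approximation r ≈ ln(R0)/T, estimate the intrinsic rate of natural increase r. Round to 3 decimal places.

lx = nx/n0 = nx/250: 1, 0.812, 0.732, 0.612, 0.5, 0.412, 0.368, 0.32
R0 = Σ lx·mx = 0 + 2.03812 + 1.23708 + 1.7748 + 1.21 + 1.2154 + 1.07088 + 0.9472 = 9.49348
Σ x·lx·mx = 33.80936; T = 33.80936/9.49348 = 3.56132…
r ≈ ln(R0)/T = ln(9.49348)/3.56132… = 0.63196… → 0.632

0.632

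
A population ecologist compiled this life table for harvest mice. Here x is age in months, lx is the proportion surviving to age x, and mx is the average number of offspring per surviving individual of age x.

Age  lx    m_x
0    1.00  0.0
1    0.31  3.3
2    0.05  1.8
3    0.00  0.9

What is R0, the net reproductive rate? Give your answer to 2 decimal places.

lx·mx by age: 0, 1.023, 0.09, 0
R0 = Σ lx·mx = 1.113 → 1.11

1.11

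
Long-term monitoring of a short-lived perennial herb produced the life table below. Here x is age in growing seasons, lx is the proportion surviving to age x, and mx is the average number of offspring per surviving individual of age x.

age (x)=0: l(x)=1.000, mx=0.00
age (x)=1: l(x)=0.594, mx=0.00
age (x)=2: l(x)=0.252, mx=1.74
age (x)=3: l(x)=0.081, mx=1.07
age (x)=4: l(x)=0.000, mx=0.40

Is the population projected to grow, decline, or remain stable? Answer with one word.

declining

R0 = Σ lx·mx = 0 + 0 + 0.43848 + 0.08667 + 0 = 0.52515
R0 < 1, so the population is declining.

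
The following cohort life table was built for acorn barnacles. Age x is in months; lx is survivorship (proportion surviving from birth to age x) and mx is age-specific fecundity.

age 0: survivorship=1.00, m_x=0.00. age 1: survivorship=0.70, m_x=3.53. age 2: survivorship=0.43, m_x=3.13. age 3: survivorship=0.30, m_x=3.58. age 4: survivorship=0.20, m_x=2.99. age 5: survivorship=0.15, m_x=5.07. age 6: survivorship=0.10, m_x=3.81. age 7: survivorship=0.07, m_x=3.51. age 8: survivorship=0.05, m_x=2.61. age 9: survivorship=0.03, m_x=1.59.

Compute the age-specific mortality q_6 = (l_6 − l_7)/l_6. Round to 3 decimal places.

0.300

q_6 = (l_6 − l_7) / l_6 = (0.1 − 0.07) / 0.1
     = 0.03 / 0.1 = 0.3 → 0.300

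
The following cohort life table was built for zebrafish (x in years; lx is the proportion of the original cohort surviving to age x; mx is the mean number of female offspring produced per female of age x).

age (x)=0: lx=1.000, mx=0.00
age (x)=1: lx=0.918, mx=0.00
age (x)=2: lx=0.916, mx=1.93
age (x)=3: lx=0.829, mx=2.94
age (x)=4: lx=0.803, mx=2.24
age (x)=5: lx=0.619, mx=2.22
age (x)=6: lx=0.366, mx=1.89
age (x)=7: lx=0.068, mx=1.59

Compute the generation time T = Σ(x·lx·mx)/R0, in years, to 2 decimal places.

lx·mx: 0, 0, 1.76788, 2.43726, 1.79872, 1.37418, 0.69174, 0.10812 → R0 = 8.1779
x·lx·mx: 0, 0, 3.53576, 7.31178, 7.19488, 6.8709, 4.15044, 0.75684 → Σ = 29.8206
T = 29.8206 / 8.1779 = 3.646486… → 3.65

3.65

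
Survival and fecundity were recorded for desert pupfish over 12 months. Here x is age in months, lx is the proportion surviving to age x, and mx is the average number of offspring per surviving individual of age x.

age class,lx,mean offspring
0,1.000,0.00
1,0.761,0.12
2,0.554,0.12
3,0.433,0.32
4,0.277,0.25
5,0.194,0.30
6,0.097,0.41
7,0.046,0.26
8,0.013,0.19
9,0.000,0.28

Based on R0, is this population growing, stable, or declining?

declining

R0 = Σ lx·mx = 0 + 0.09132 + 0.06648 + 0.13856 + 0.06925 + 0.0582 + 0.03977 + 0.01196 + 0.00247 + 0 = 0.47801
R0 < 1, so the population is declining.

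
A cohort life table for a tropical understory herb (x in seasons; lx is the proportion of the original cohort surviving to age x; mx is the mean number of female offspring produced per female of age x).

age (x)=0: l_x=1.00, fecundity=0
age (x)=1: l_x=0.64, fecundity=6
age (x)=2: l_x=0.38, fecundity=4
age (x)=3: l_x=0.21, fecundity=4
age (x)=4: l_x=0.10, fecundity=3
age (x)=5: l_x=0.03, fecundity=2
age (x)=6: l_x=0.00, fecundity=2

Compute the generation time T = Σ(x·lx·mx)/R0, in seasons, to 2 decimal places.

lx·mx: 0, 3.84, 1.52, 0.84, 0.3, 0.06, 0 → R0 = 6.56
x·lx·mx: 0, 3.84, 3.04, 2.52, 1.2, 0.3, 0 → Σ = 10.9
T = 10.9 / 6.56 = 1.661585… → 1.66

1.66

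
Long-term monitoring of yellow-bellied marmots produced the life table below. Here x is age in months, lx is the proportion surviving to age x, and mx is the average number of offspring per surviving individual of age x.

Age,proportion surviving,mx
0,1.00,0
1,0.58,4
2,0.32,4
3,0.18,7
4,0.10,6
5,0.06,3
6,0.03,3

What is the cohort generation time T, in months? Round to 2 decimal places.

2.18

lx·mx: 0, 2.32, 1.28, 1.26, 0.6, 0.18, 0.09 → R0 = 5.73
x·lx·mx: 0, 2.32, 2.56, 3.78, 2.4, 0.9, 0.54 → Σ = 12.5
T = 12.5 / 5.73 = 2.181501… → 2.18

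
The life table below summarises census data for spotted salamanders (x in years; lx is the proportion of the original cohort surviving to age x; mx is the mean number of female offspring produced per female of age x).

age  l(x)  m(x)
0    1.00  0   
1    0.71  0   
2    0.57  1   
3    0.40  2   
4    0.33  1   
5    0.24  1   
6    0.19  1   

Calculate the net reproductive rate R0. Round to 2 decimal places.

lx·mx by age: 0, 0, 0.57, 0.8, 0.33, 0.24, 0.19
R0 = Σ lx·mx = 2.13 → 2.13

2.13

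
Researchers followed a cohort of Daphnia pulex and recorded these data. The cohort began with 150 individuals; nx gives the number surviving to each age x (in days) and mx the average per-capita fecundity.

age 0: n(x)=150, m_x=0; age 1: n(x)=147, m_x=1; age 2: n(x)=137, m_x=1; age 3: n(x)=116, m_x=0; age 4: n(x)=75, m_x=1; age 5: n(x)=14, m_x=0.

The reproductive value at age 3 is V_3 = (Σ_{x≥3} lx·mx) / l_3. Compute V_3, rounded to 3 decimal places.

lx = nx/n0 = nx/150: 1, 0.98, 0.91333…, 0.77333…, 0.5, 0.09333…
lx·mx for x ≥ 3: 0, 0.5, 0 → sum = 0.5…
V_3 = 0.5… / l_3 = 0.5… / 0.773333… = 0.646552… → 0.647

0.647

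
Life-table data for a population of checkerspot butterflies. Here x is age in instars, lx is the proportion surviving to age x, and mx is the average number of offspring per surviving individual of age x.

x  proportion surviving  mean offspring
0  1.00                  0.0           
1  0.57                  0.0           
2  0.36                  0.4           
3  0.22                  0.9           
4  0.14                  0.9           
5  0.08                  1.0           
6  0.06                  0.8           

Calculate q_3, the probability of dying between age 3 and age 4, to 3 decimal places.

q_3 = (l_3 − l_4) / l_3 = (0.22 − 0.14) / 0.22
     = 0.08 / 0.22 = 0.363636… → 0.364

0.364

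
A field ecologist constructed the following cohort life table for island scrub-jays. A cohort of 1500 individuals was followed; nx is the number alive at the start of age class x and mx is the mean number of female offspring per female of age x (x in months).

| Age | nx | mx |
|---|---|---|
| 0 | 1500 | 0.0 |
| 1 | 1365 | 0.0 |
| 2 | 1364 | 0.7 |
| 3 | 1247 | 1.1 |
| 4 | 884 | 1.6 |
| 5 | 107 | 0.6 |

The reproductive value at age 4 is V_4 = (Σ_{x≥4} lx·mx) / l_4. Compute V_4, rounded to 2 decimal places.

lx = nx/n0 = nx/1500: 1, 0.91, 0.90933…, 0.83133…, 0.58933…, 0.07133…
lx·mx for x ≥ 4: 0.942933…, 0.0428… → sum = 0.985733…
V_4 = 0.985733… / l_4 = 0.985733… / 0.589333… = 1.672624… → 1.67

1.67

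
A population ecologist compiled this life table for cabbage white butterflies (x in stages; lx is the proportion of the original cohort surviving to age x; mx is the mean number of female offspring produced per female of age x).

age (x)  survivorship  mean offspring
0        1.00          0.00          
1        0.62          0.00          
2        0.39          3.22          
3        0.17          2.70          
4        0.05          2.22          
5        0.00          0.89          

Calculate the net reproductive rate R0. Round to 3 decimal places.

lx·mx by age: 0, 0, 1.2558, 0.459, 0.111, 0
R0 = Σ lx·mx = 1.8258 → 1.826

1.826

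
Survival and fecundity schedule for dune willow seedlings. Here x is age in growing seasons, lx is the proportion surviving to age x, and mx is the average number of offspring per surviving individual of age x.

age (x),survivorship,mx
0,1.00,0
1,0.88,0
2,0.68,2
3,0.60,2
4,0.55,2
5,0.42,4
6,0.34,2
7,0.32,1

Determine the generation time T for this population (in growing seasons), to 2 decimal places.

4.01

lx·mx: 0, 0, 1.36, 1.2, 1.1, 1.68, 0.68, 0.32 → R0 = 6.34
x·lx·mx: 0, 0, 2.72, 3.6, 4.4, 8.4, 4.08, 2.24 → Σ = 25.44
T = 25.44 / 6.34 = 4.012618… → 4.01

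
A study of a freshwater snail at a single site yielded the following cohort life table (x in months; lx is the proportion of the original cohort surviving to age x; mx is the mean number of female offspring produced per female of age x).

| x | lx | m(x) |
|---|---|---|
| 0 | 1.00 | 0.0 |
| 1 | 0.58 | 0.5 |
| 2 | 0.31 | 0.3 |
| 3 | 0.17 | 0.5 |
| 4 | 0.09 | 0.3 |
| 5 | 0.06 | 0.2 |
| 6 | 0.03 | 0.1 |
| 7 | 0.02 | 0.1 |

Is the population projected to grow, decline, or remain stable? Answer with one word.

R0 = Σ lx·mx = 0 + 0.29 + 0.093 + 0.085 + 0.027 + 0.012 + 0.003 + 0.002 = 0.512
R0 < 1, so the population is declining.

declining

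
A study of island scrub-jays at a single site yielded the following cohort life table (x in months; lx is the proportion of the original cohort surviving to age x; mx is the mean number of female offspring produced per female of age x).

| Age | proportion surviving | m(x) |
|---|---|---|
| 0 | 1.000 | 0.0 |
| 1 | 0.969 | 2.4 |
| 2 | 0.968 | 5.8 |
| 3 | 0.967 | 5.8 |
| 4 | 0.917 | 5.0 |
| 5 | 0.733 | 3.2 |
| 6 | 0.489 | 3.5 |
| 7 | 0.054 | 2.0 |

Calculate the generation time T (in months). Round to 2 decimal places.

3.21

lx·mx: 0, 2.3256, 5.6144, 5.6086, 4.585, 2.3456, 1.7115, 0.108 → R0 = 22.2987
x·lx·mx: 0, 2.3256, 11.2288, 16.8258, 18.34, 11.728, 10.269, 0.756 → Σ = 71.4732
T = 71.4732 / 22.2987 = 3.205263… → 3.21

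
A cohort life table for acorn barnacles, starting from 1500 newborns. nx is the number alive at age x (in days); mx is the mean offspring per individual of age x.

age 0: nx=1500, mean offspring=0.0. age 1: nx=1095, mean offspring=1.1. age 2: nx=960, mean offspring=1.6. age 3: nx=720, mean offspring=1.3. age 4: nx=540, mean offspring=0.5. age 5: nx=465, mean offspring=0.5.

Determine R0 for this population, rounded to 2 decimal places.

2.79

lx = nx/n0 = nx/1500: 1, 0.73, 0.64, 0.48, 0.36, 0.31
lx·mx by age: 0, 0.803, 1.024, 0.624, 0.18, 0.155
R0 = Σ lx·mx = 2.786 → 2.79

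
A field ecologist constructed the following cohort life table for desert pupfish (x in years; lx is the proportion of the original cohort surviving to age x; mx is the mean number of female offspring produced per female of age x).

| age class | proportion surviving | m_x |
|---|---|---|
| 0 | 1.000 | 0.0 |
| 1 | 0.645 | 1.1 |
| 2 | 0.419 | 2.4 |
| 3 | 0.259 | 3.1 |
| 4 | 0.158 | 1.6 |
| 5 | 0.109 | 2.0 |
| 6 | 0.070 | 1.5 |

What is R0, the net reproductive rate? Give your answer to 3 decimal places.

3.094

lx·mx by age: 0, 0.7095, 1.0056, 0.8029, 0.2528, 0.218, 0.105
R0 = Σ lx·mx = 3.0938 → 3.094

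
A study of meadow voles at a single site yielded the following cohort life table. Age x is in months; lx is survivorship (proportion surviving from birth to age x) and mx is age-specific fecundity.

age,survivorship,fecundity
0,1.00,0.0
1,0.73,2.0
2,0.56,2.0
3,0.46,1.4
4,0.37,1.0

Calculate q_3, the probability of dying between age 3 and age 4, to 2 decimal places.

q_3 = (l_3 − l_4) / l_3 = (0.46 − 0.37) / 0.46
     = 0.09 / 0.46 = 0.195652… → 0.20

0.20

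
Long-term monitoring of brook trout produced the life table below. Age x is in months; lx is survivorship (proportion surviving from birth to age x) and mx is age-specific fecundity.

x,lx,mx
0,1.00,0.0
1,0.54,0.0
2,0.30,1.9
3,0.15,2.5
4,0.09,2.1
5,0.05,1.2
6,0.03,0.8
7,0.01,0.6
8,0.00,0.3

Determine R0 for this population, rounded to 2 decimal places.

lx·mx by age: 0, 0, 0.57, 0.375, 0.189, 0.06, 0.024, 0.006, 0
R0 = Σ lx·mx = 1.224 → 1.22

1.22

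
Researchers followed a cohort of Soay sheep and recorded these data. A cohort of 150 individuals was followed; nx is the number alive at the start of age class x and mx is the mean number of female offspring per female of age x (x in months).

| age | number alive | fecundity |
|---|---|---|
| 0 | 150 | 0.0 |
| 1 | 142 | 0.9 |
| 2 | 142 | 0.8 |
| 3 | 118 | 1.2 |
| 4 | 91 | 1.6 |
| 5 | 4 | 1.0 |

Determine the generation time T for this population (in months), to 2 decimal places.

2.60

lx = nx/n0 = nx/150: 1, 0.94667…, 0.94667…, 0.78667…, 0.60667…, 0.02667…
lx·mx: 0, 0.852…, 0.757333…, 0.944…, 0.970667…, 0.026667… → R0 = 3.550667…
x·lx·mx: 0, 0.852…, 1.514667…, 2.832…, 3.882667…, 0.133333… → Σ = 9.214667…
T = 9.214667… / 3.550667… = 2.595193… → 2.60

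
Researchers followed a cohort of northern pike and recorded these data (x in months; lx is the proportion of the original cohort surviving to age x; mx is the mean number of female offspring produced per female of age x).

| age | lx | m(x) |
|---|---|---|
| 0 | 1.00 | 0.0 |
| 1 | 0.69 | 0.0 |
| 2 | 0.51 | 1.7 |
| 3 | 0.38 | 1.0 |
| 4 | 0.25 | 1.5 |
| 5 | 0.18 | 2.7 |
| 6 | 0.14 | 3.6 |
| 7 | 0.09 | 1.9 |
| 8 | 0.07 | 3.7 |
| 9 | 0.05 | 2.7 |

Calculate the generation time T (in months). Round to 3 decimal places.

lx·mx: 0, 0, 0.867, 0.38, 0.375, 0.486, 0.504, 0.171, 0.259, 0.135 → R0 = 3.177
x·lx·mx: 0, 0, 1.734, 1.14, 1.5, 2.43, 3.024, 1.197, 2.072, 1.215 → Σ = 14.312
T = 14.312 / 3.177 = 4.504879… → 4.505

4.505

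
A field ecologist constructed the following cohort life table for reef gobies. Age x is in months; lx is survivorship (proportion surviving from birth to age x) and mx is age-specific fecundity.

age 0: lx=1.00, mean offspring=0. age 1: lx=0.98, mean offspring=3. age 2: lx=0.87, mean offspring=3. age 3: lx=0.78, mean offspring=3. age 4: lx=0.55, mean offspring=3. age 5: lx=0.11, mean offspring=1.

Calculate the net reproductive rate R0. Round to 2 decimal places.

lx·mx by age: 0, 2.94, 2.61, 2.34, 1.65, 0.11
R0 = Σ lx·mx = 9.65 → 9.65

9.65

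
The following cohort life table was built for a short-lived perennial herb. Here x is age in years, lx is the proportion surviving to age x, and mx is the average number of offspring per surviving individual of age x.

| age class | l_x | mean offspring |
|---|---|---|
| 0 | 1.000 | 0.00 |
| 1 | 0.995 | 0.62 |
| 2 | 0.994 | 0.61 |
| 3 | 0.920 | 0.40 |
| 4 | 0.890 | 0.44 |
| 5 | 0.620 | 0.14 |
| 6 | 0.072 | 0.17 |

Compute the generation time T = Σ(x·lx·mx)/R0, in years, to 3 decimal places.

2.405

lx·mx: 0, 0.6169, 0.60634, 0.368, 0.3916, 0.0868, 0.01224 → R0 = 2.08188
x·lx·mx: 0, 0.6169, 1.21268, 1.104, 1.5664, 0.434, 0.07344 → Σ = 5.00742
T = 5.00742 / 2.08188 = 2.405239… → 2.405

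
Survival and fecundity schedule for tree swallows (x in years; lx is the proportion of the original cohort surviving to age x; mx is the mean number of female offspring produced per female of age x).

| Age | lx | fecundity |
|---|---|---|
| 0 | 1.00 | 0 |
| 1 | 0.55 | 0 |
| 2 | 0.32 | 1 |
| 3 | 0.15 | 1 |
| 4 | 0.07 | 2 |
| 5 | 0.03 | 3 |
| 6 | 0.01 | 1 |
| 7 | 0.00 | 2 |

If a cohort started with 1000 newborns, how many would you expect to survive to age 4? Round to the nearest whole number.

Expected survivors = N0 · l_4 = 1000 × 0.07 = 70 → 70

70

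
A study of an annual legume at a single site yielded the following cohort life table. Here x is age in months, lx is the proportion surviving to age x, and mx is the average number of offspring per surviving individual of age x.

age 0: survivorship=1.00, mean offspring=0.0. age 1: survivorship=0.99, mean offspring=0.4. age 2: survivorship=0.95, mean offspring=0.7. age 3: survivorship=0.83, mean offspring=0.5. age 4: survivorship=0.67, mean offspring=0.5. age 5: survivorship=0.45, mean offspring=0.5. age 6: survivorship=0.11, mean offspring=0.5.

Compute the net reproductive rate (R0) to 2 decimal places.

lx·mx by age: 0, 0.396, 0.665, 0.415, 0.335, 0.225, 0.055
R0 = Σ lx·mx = 2.091 → 2.09

2.09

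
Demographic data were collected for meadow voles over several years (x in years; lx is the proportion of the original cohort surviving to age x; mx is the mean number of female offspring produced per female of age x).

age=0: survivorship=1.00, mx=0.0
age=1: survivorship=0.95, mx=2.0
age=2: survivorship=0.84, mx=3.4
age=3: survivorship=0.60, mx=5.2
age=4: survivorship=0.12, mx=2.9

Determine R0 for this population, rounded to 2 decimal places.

8.22

lx·mx by age: 0, 1.9, 2.856, 3.12, 0.348
R0 = Σ lx·mx = 8.224 → 8.22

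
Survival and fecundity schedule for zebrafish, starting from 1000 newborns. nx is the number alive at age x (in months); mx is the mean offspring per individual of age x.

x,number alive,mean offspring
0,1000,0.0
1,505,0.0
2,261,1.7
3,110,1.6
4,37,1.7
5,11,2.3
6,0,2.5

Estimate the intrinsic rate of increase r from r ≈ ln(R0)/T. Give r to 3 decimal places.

lx = nx/n0 = nx/1000: 1, 0.505, 0.261, 0.11, 0.037, 0.011, 0
R0 = Σ lx·mx = 0 + 0 + 0.4437 + 0.176 + 0.0629 + 0.0253 + 0 = 0.7079
Σ x·lx·mx = 1.7935; T = 1.7935/0.7079 = 2.53355…
r ≈ ln(R0)/T = ln(0.7079)/2.53355… = -0.13635… → -0.136

-0.136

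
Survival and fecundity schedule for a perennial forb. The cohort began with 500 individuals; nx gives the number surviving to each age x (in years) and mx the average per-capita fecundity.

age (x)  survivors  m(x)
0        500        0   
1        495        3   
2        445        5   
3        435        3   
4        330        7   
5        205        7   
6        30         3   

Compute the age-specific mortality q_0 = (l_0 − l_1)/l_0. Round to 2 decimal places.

0.01

lx = nx/n0 = nx/500: 1, 0.99, 0.89, 0.87, 0.66, 0.41, 0.06
q_0 = (l_0 − l_1) / l_0 = (1 − 0.99) / 1
     = 0.01 / 1 = 0.01 → 0.01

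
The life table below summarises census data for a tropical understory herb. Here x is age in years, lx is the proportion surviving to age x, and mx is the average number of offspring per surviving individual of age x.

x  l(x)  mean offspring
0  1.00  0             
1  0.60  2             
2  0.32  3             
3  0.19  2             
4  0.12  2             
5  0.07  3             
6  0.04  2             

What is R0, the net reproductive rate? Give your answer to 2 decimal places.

lx·mx by age: 0, 1.2, 0.96, 0.38, 0.24, 0.21, 0.08
R0 = Σ lx·mx = 3.07 → 3.07

3.07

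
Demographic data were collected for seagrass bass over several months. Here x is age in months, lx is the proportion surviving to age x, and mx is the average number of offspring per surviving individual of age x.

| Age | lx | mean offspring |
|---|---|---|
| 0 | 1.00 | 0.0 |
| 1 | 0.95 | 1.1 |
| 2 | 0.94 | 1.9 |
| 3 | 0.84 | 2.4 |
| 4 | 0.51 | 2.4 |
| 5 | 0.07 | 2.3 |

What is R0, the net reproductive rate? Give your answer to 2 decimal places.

6.23

lx·mx by age: 0, 1.045, 1.786, 2.016, 1.224, 0.161
R0 = Σ lx·mx = 6.232 → 6.23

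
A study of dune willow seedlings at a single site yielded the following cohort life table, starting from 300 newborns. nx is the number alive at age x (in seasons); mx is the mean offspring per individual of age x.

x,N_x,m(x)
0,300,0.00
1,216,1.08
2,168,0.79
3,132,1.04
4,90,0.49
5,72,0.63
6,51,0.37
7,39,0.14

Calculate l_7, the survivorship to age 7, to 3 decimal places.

0.130

l_7 = n_7/n_0 = 39/300 = 0.13 → 0.130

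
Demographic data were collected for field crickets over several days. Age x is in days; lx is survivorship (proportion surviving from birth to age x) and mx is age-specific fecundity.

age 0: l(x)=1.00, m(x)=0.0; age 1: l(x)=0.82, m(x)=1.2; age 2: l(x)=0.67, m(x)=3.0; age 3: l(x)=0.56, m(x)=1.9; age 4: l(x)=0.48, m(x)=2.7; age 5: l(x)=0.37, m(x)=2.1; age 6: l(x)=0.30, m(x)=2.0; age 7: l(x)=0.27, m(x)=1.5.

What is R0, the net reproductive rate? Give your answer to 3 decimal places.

lx·mx by age: 0, 0.984, 2.01, 1.064, 1.296, 0.777, 0.6, 0.405
R0 = Σ lx·mx = 7.136 → 7.136

7.136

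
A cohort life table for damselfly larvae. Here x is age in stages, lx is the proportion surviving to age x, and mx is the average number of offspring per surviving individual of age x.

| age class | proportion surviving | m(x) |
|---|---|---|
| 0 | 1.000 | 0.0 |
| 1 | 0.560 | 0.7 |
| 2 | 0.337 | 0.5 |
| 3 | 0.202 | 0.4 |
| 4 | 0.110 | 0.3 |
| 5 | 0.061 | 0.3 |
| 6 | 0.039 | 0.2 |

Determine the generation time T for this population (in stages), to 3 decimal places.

1.773

lx·mx: 0, 0.392, 0.1685, 0.0808, 0.033, 0.0183, 0.0078 → R0 = 0.7004
x·lx·mx: 0, 0.392, 0.337, 0.2424, 0.132, 0.0915, 0.0468 → Σ = 1.2417
T = 1.2417 / 0.7004 = 1.772844… → 1.773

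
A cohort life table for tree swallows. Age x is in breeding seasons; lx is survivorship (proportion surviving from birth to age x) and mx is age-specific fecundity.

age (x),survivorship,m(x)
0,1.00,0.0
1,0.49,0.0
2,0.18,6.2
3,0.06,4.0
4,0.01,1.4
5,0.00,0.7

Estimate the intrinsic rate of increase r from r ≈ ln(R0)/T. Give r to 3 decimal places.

R0 = Σ lx·mx = 0 + 0 + 1.116 + 0.24 + 0.014 + 0 = 1.37
Σ x·lx·mx = 3.008; T = 3.008/1.37 = 2.19562…
r ≈ ln(R0)/T = ln(1.37)/2.19562… = 0.14338… → 0.143

0.143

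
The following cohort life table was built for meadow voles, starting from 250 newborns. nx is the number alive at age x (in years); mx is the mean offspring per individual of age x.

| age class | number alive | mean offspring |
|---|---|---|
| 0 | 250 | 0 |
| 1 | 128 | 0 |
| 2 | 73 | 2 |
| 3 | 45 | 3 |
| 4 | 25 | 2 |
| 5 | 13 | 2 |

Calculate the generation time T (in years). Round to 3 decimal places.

2.877

lx = nx/n0 = nx/250: 1, 0.512, 0.292, 0.18, 0.1, 0.052
lx·mx: 0, 0, 0.584, 0.54, 0.2, 0.104 → R0 = 1.428
x·lx·mx: 0, 0, 1.168, 1.62, 0.8, 0.52 → Σ = 4.108
T = 4.108 / 1.428 = 2.876751… → 2.877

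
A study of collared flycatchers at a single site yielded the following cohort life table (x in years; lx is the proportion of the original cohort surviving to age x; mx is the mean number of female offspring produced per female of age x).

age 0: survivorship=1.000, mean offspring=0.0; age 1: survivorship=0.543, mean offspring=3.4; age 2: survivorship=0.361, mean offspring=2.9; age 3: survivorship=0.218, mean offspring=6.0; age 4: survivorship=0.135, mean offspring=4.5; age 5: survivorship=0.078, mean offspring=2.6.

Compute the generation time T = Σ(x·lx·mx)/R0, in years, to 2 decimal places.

2.26

lx·mx: 0, 1.8462, 1.0469, 1.308, 0.6075, 0.2028 → R0 = 5.0114
x·lx·mx: 0, 1.8462, 2.0938, 3.924, 2.43, 1.014 → Σ = 11.308
T = 11.308 / 5.0114 = 2.256455… → 2.26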